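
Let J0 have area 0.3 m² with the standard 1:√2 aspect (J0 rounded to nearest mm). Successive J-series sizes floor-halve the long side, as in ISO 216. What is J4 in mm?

115 × 162 mm

Let J0's short side be w mm. w · w√2 = 0.3 m² = 300,000 mm², so w ≈ 460.6 mm and w√2 ≈ 651.4 mm → J0 = 461 × 651 mm.
J1: ⌊651/2⌋ × 461 = 325 × 461 mm
J2: ⌊461/2⌋ × 325 = 230 × 325 mm
J3: ⌊325/2⌋ × 230 = 162 × 230 mm
J4: ⌊230/2⌋ × 162 = 115 × 162 mm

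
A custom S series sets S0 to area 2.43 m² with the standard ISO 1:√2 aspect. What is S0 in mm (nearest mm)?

Let the short side be w mm. Then w · w√2 = 2.43 m² = 2,430,000 mm².
w² = 2,430,000/√2, so w ≈ 1310.8 mm; long side = w√2 ≈ 1853.8 mm.

1311 × 1854 mm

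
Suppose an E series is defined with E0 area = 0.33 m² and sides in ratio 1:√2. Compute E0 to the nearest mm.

Let the short side be w mm. Then w · w√2 = 0.33 m² = 330,000 mm².
w² = 330,000/√2, so w ≈ 483.1 mm; long side = w√2 ≈ 683.1 mm.

483 × 683 mm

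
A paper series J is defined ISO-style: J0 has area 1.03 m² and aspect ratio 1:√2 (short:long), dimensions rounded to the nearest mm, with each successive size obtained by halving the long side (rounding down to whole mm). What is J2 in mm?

426 × 603 mm

Let J0's short side be w mm. w · w√2 = 1.03 m² = 1,030,000 mm², so w ≈ 853.4 mm and w√2 ≈ 1206.9 mm → J0 = 853 × 1207 mm.
J1: ⌊1207/2⌋ × 853 = 603 × 853 mm
J2: ⌊853/2⌋ × 603 = 426 × 603 mm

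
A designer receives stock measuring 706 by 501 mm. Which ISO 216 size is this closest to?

B2 (500 × 707 mm)

Aspect ratio 706/501 ≈ 1.409 — close to the ISO √2 ≈ 1.414.
In the B-series (B0 = 1000 × 1414 mm): B2 = 500 × 707 mm.
Off by 2 mm total — nearest standard size.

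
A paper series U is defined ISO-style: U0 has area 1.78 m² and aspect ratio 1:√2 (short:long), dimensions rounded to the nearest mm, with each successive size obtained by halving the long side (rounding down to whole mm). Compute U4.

280 × 396 mm

Let U0's short side be w mm. w · w√2 = 1.78 m² = 1,780,000 mm², so w ≈ 1121.9 mm and w√2 ≈ 1586.6 mm → U0 = 1122 × 1587 mm.
U1: ⌊1587/2⌋ × 1122 = 793 × 1122 mm
U2: ⌊1122/2⌋ × 793 = 561 × 793 mm
U3: ⌊793/2⌋ × 561 = 396 × 561 mm
U4: ⌊561/2⌋ × 396 = 280 × 396 mm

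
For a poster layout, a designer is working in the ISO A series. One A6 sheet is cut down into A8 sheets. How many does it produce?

Each ISO step halves the sheet: 1 × A6 → 2 × A7 → 4 × A8
From A6 to A8 is 2 halving steps: 2^2 = 4.

4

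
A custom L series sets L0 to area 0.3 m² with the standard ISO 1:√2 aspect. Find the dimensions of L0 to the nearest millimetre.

Let the short side be w mm. Then w · w√2 = 0.3 m² = 300,000 mm².
w² = 300,000/√2, so w ≈ 460.6 mm; long side = w√2 ≈ 651.4 mm.

461 × 651 mm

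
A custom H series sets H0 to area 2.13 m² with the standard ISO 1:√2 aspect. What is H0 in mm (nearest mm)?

Let the short side be w mm. Then w · w√2 = 2.13 m² = 2,130,000 mm².
w² = 2,130,000/√2, so w ≈ 1227.2 mm; long side = w√2 ≈ 1735.6 mm.

1227 × 1736 mm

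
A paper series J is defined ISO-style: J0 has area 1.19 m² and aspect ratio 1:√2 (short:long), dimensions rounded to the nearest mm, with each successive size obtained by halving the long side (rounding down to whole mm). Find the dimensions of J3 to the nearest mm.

Let J0's short side be w mm. w · w√2 = 1.19 m² = 1,190,000 mm², so w ≈ 917.3 mm and w√2 ≈ 1297.3 mm → J0 = 917 × 1297 mm.
J1: ⌊1297/2⌋ × 917 = 648 × 917 mm
J2: ⌊917/2⌋ × 648 = 458 × 648 mm
J3: ⌊648/2⌋ × 458 = 324 × 458 mm

324 × 458 mm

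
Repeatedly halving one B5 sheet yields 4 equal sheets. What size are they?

4 = 2^2, so 2 halving steps.
B5 → B6 → … → B7 after 2 steps.

B7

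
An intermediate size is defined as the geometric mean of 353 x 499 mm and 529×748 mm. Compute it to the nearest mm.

Short side: √(353 · 529) = √186737 ≈ 432.1 → 432 mm
Long side: √(499 · 748) = √373252 ≈ 610.9 → 611 mm

432 × 611 mm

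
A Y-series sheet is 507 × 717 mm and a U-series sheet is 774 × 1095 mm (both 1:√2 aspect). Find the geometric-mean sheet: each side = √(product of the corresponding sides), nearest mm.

626 × 886 mm

Short side: √(507 · 774) = √392418 ≈ 626.4 → 626 mm
Long side: √(717 · 1095) = √785115 ≈ 886.1 → 886 mm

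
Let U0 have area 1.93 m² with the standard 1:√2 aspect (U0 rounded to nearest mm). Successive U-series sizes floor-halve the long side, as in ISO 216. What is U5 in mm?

206 × 292 mm

Let U0's short side be w mm. w · w√2 = 1.93 m² = 1,930,000 mm², so w ≈ 1168.2 mm and w√2 ≈ 1652.1 mm → U0 = 1168 × 1652 mm.
U1: ⌊1652/2⌋ × 1168 = 826 × 1168 mm
U2: ⌊1168/2⌋ × 826 = 584 × 826 mm
U3: ⌊826/2⌋ × 584 = 413 × 584 mm
U4: ⌊584/2⌋ × 413 = 292 × 413 mm
U5: ⌊413/2⌋ × 292 = 206 × 292 mm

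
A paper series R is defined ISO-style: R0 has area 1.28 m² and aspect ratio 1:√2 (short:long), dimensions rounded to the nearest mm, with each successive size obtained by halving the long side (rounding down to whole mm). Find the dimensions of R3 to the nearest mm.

336 × 475 mm

Let R0's short side be w mm. w · w√2 = 1.28 m² = 1,280,000 mm², so w ≈ 951.4 mm and w√2 ≈ 1345.4 mm → R0 = 951 × 1345 mm.
R1: ⌊1345/2⌋ × 951 = 672 × 951 mm
R2: ⌊951/2⌋ × 672 = 475 × 672 mm
R3: ⌊672/2⌋ × 475 = 336 × 475 mm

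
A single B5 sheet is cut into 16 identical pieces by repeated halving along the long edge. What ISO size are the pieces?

B9

16 = 2^4, so 4 halving steps.
B5 → B6 → … → B9 after 4 steps.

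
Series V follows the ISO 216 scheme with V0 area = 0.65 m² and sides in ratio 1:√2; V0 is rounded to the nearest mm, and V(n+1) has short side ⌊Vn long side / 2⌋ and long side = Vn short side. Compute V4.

169 × 239 mm

Let V0's short side be w mm. w · w√2 = 0.65 m² = 650,000 mm², so w ≈ 678.0 mm and w√2 ≈ 958.8 mm → V0 = 678 × 959 mm.
V1: ⌊959/2⌋ × 678 = 479 × 678 mm
V2: ⌊678/2⌋ × 479 = 339 × 479 mm
V3: ⌊479/2⌋ × 339 = 239 × 339 mm
V4: ⌊339/2⌋ × 239 = 169 × 239 mm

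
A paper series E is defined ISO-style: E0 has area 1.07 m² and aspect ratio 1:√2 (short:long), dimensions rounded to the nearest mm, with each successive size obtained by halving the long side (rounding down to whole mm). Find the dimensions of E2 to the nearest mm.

435 × 615 mm

Let E0's short side be w mm. w · w√2 = 1.07 m² = 1,070,000 mm², so w ≈ 869.8 mm and w√2 ≈ 1230.1 mm → E0 = 870 × 1230 mm.
E1: ⌊1230/2⌋ × 870 = 615 × 870 mm
E2: ⌊870/2⌋ × 615 = 435 × 615 mm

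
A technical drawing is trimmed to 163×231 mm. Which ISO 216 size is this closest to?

C5 (162 × 229 mm)

Aspect ratio 231/163 ≈ 1.417 — close to the ISO √2 ≈ 1.414.
In the C-series (envelope sizes, between A and B): C5 = 162 × 229 mm.
Off by 3 mm total — nearest standard size.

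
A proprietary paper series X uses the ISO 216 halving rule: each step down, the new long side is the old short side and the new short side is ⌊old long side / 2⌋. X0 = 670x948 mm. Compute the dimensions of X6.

X1 = 474 × 670 mm (from X0 by 1 halving).
X2: ⌊670/2⌋ × 474 = 335 × 474 mm
X3: ⌊474/2⌋ × 335 = 237 × 335 mm
X4: ⌊335/2⌋ × 237 = 167 × 237 mm
X5: ⌊237/2⌋ × 167 = 118 × 167 mm
X6: ⌊167/2⌋ × 118 = 83 × 118 mm

83 × 118 mm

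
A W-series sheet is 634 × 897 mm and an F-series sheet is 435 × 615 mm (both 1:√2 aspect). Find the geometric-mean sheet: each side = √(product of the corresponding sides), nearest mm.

525 × 743 mm

Short side: √(634 · 435) = √275790 ≈ 525.2 → 525 mm
Long side: √(897 · 615) = √551655 ≈ 742.7 → 743 mm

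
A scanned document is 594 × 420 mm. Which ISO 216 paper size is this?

Aspect ratio 594/420 ≈ 1.414 — close to the ISO √2 ≈ 1.414.
In the A-series (A0 area = 1 m²): A2 = 420 × 594 mm.

A2 (420 × 594 mm)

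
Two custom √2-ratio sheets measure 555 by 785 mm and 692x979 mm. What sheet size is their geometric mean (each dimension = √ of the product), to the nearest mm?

Short side: √(555 · 692) = √384060 ≈ 619.7 → 620 mm
Long side: √(785 · 979) = √768515 ≈ 876.6 → 877 mm

620 × 877 mm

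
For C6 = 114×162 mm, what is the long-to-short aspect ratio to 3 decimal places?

162 / 114 = 1.421
ISO 216 targets √2 ≈ 1.414; the +0.007 deviation is from mm rounding.

1.421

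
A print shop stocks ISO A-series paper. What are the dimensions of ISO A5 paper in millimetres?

A0 = 841 × 1189 mm (A0 has area 1 m², aspect 1:√2).
A1: ⌊1189/2⌋ × 841 = 594 × 841 mm
A2: ⌊841/2⌋ × 594 = 420 × 594 mm
A3: ⌊594/2⌋ × 420 = 297 × 420 mm
A4: ⌊420/2⌋ × 297 = 210 × 297 mm
A5: ⌊297/2⌋ × 210 = 148 × 210 mm

148 × 210 mm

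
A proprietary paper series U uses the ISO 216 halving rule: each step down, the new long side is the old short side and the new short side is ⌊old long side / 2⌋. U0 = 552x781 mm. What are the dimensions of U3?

195 × 276 mm

U1: ⌊781/2⌋ × 552 = 390 × 552 mm
U2: ⌊552/2⌋ × 390 = 276 × 390 mm
U3: ⌊390/2⌋ × 276 = 195 × 276 mm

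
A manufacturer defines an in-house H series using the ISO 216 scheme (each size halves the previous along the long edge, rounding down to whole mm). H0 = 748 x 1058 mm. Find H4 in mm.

187 × 264 mm

H1: ⌊1058/2⌋ × 748 = 529 × 748 mm
H2: ⌊748/2⌋ × 529 = 374 × 529 mm
H3: ⌊529/2⌋ × 374 = 264 × 374 mm
H4: ⌊374/2⌋ × 264 = 187 × 264 mm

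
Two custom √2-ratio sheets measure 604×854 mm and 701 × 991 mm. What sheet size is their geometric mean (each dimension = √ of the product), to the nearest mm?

Short side: √(604 · 701) = √423404 ≈ 650.7 → 651 mm
Long side: √(854 · 991) = √846314 ≈ 920.0 → 920 mm

651 × 920 mm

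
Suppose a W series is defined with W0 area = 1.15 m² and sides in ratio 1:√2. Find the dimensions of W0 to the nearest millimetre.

Let the short side be w mm. Then w · w√2 = 1.15 m² = 1,150,000 mm².
w² = 1,150,000/√2, so w ≈ 901.8 mm; long side = w√2 ≈ 1275.3 mm.

902 × 1275 mm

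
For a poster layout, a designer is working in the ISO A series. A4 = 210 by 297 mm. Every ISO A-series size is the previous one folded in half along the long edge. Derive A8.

A5: ⌊297/2⌋ × 210 = 148 × 210 mm
A6: ⌊210/2⌋ × 148 = 105 × 148 mm
A7: ⌊148/2⌋ × 105 = 74 × 105 mm
A8: ⌊105/2⌋ × 74 = 52 × 74 mm

52 × 74 mm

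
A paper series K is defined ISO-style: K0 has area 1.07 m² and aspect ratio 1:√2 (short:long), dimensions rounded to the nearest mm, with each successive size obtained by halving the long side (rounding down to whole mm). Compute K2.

Let K0's short side be w mm. w · w√2 = 1.07 m² = 1,070,000 mm², so w ≈ 869.8 mm and w√2 ≈ 1230.1 mm → K0 = 870 × 1230 mm.
K1: ⌊1230/2⌋ × 870 = 615 × 870 mm
K2: ⌊870/2⌋ × 615 = 435 × 615 mm

435 × 615 mm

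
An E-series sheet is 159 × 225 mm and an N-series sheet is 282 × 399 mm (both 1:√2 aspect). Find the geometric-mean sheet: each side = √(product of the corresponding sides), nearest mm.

212 × 300 mm

Short side: √(159 · 282) = √44838 ≈ 211.7 → 212 mm
Long side: √(225 · 399) = √89775 ≈ 299.6 → 300 mm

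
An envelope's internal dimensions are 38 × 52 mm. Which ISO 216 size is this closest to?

A9 (37 × 52 mm)

Aspect ratio 52/38 ≈ 1.368 (ISO target is √2 ≈ 1.414).
In the A-series (A0 area = 1 m²): A9 = 37 × 52 mm.
Off by 1 mm total — nearest standard size.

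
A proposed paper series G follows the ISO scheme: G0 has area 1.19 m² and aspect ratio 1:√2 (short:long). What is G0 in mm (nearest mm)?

917 × 1297 mm

Let the short side be w mm. Then w · w√2 = 1.19 m² = 1,190,000 mm².
w² = 1,190,000/√2, so w ≈ 917.3 mm; long side = w√2 ≈ 1297.3 mm.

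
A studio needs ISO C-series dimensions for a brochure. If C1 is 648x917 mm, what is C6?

114 × 162 mm

C2: ⌊917/2⌋ × 648 = 458 × 648 mm
C3: ⌊648/2⌋ × 458 = 324 × 458 mm
C4: ⌊458/2⌋ × 324 = 229 × 324 mm
C5: ⌊324/2⌋ × 229 = 162 × 229 mm
C6: ⌊229/2⌋ × 162 = 114 × 162 mm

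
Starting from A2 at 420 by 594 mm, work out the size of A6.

A3: ⌊594/2⌋ × 420 = 297 × 420 mm
A4: ⌊420/2⌋ × 297 = 210 × 297 mm
A5: ⌊297/2⌋ × 210 = 148 × 210 mm
A6: ⌊210/2⌋ × 148 = 105 × 148 mm

105 × 148 mm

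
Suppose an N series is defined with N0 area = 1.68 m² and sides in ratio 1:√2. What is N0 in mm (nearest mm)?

1090 × 1541 mm

Let the short side be w mm. Then w · w√2 = 1.68 m² = 1,680,000 mm².
w² = 1,680,000/√2, so w ≈ 1089.9 mm; long side = w√2 ≈ 1541.4 mm.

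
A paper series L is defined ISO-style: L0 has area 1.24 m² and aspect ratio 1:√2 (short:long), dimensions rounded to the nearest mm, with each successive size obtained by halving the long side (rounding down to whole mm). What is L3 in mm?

331 × 468 mm

Let L0's short side be w mm. w · w√2 = 1.24 m² = 1,240,000 mm², so w ≈ 936.4 mm and w√2 ≈ 1324.2 mm → L0 = 936 × 1324 mm.
L1: ⌊1324/2⌋ × 936 = 662 × 936 mm
L2: ⌊936/2⌋ × 662 = 468 × 662 mm
L3: ⌊662/2⌋ × 468 = 331 × 468 mm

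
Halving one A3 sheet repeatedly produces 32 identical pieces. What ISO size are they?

A8

32 = 2^5, so 5 halving steps.
A3 → A4 → … → A8 after 5 steps.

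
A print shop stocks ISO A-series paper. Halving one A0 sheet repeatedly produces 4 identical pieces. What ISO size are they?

4 = 2^2, so 2 halving steps.
A0 → A1 → … → A2 after 2 steps.

A2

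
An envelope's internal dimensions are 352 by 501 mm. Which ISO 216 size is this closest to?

B3 (353 × 500 mm)

Aspect ratio 501/352 ≈ 1.423 — close to the ISO √2 ≈ 1.414.
In the B-series (B0 = 1000 × 1414 mm): B3 = 353 × 500 mm.
Off by 2 mm total — nearest standard size.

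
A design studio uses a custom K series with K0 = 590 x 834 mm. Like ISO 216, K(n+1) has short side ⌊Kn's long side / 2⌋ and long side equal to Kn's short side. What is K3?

208 × 295 mm

K1: ⌊834/2⌋ × 590 = 417 × 590 mm
K2: ⌊590/2⌋ × 417 = 295 × 417 mm
K3: ⌊417/2⌋ × 295 = 208 × 295 mm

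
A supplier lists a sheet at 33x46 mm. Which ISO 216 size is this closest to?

B10 (31 × 44 mm)

Aspect ratio 46/33 ≈ 1.394 (ISO target is √2 ≈ 1.414).
In the B-series (B0 = 1000 × 1414 mm): B10 = 31 × 44 mm.
Off by 4 mm total — nearest standard size.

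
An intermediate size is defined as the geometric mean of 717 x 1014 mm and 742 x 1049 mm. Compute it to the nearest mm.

729 × 1031 mm

Short side: √(717 · 742) = √532014 ≈ 729.4 → 729 mm
Long side: √(1014 · 1049) = √1063686 ≈ 1031.4 → 1031 mm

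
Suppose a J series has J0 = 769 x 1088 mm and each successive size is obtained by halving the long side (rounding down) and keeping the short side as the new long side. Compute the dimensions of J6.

96 × 136 mm

J1: ⌊1088/2⌋ × 769 = 544 × 769 mm
J2: ⌊769/2⌋ × 544 = 384 × 544 mm
J3: ⌊544/2⌋ × 384 = 272 × 384 mm
J4: ⌊384/2⌋ × 272 = 192 × 272 mm
J5: ⌊272/2⌋ × 192 = 136 × 192 mm
J6: ⌊192/2⌋ × 136 = 96 × 136 mm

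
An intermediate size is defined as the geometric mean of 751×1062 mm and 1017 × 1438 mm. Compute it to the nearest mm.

Short side: √(751 · 1017) = √763767 ≈ 873.9 → 874 mm
Long side: √(1062 · 1438) = √1527156 ≈ 1235.8 → 1236 mm

874 × 1236 mm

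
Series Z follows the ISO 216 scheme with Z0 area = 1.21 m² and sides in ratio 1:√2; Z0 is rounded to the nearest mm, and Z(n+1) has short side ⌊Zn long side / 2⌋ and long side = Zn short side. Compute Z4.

231 × 327 mm

Let Z0's short side be w mm. w · w√2 = 1.21 m² = 1,210,000 mm², so w ≈ 925.0 mm and w√2 ≈ 1308.1 mm → Z0 = 925 × 1308 mm.
Z1: ⌊1308/2⌋ × 925 = 654 × 925 mm
Z2: ⌊925/2⌋ × 654 = 462 × 654 mm
Z3: ⌊654/2⌋ × 462 = 327 × 462 mm
Z4: ⌊462/2⌋ × 327 = 231 × 327 mm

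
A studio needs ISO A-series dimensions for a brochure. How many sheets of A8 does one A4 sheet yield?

Each ISO step halves the sheet: 1 × A4 → 2 × A5 → 4 × A6 → 8 × A7 → …
From A4 to A8 is 4 halving steps: 2^4 = 16.

16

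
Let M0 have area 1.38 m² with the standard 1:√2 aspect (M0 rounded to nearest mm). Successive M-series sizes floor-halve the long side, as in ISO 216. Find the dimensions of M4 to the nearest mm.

247 × 349 mm

Let M0's short side be w mm. w · w√2 = 1.38 m² = 1,380,000 mm², so w ≈ 987.8 mm and w√2 ≈ 1397.0 mm → M0 = 988 × 1397 mm.
M1: ⌊1397/2⌋ × 988 = 698 × 988 mm
M2: ⌊988/2⌋ × 698 = 494 × 698 mm
M3: ⌊698/2⌋ × 494 = 349 × 494 mm
M4: ⌊494/2⌋ × 349 = 247 × 349 mm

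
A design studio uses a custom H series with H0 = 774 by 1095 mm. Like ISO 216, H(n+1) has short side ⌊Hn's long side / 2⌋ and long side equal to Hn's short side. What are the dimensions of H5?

136 × 193 mm

H1: ⌊1095/2⌋ × 774 = 547 × 774 mm
H2: ⌊774/2⌋ × 547 = 387 × 547 mm
H3: ⌊547/2⌋ × 387 = 273 × 387 mm
H4: ⌊387/2⌋ × 273 = 193 × 273 mm
H5: ⌊273/2⌋ × 193 = 136 × 193 mm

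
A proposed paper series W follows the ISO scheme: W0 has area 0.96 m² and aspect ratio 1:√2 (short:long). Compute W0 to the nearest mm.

824 × 1165 mm

Let the short side be w mm. Then w · w√2 = 0.96 m² = 960,000 mm².
w² = 960,000/√2, so w ≈ 823.9 mm; long side = w√2 ≈ 1165.2 mm.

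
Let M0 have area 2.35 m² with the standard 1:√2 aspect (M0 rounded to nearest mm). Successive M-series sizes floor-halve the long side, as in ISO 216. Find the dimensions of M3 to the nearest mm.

455 × 644 mm

Let M0's short side be w mm. w · w√2 = 2.35 m² = 2,350,000 mm², so w ≈ 1289.1 mm and w√2 ≈ 1823.0 mm → M0 = 1289 × 1823 mm.
M1: ⌊1823/2⌋ × 1289 = 911 × 1289 mm
M2: ⌊1289/2⌋ × 911 = 644 × 911 mm
M3: ⌊911/2⌋ × 644 = 455 × 644 mm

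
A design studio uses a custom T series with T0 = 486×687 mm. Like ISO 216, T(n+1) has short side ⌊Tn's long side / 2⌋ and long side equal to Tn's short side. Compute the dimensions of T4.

121 × 171 mm

T1: ⌊687/2⌋ × 486 = 343 × 486 mm
T2: ⌊486/2⌋ × 343 = 243 × 343 mm
T3: ⌊343/2⌋ × 243 = 171 × 243 mm
T4: ⌊243/2⌋ × 171 = 121 × 171 mm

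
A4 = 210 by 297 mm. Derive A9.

37 × 52 mm

A5: ⌊297/2⌋ × 210 = 148 × 210 mm
A6: ⌊210/2⌋ × 148 = 105 × 148 mm
A7: ⌊148/2⌋ × 105 = 74 × 105 mm
A8: ⌊105/2⌋ × 74 = 52 × 74 mm
A9: ⌊74/2⌋ × 52 = 37 × 52 mm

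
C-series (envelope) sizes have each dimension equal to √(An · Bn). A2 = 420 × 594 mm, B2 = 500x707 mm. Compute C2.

458 × 648 mm

Short side: √(420 · 500) = √210000 ≈ 458.3 → 458 mm
Long side: √(594 · 707) = √419958 ≈ 648.0 → 648 mm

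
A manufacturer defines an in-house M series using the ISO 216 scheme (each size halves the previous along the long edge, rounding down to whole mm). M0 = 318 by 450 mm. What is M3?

M1: ⌊450/2⌋ × 318 = 225 × 318 mm
M2: ⌊318/2⌋ × 225 = 159 × 225 mm
M3: ⌊225/2⌋ × 159 = 112 × 159 mm

112 × 159 mm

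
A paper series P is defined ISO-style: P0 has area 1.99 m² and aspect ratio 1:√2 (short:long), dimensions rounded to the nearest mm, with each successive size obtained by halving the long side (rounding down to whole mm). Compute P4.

Let P0's short side be w mm. w · w√2 = 1.99 m² = 1,990,000 mm², so w ≈ 1186.2 mm and w√2 ≈ 1677.6 mm → P0 = 1186 × 1678 mm.
P1: ⌊1678/2⌋ × 1186 = 839 × 1186 mm
P2: ⌊1186/2⌋ × 839 = 593 × 839 mm
P3: ⌊839/2⌋ × 593 = 419 × 593 mm
P4: ⌊593/2⌋ × 419 = 296 × 419 mm

296 × 419 mm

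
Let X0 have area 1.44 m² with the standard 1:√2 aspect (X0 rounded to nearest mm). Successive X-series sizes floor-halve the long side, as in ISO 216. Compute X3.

356 × 504 mm

Let X0's short side be w mm. w · w√2 = 1.44 m² = 1,440,000 mm², so w ≈ 1009.1 mm and w√2 ≈ 1427.0 mm → X0 = 1009 × 1427 mm.
X1: ⌊1427/2⌋ × 1009 = 713 × 1009 mm
X2: ⌊1009/2⌋ × 713 = 504 × 713 mm
X3: ⌊713/2⌋ × 504 = 356 × 504 mm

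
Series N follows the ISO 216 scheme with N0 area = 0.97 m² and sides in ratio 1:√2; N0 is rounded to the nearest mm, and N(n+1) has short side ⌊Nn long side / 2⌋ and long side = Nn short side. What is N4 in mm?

Let N0's short side be w mm. w · w√2 = 0.97 m² = 970,000 mm², so w ≈ 828.2 mm and w√2 ≈ 1171.2 mm → N0 = 828 × 1171 mm.
N1: ⌊1171/2⌋ × 828 = 585 × 828 mm
N2: ⌊828/2⌋ × 585 = 414 × 585 mm
N3: ⌊585/2⌋ × 414 = 292 × 414 mm
N4: ⌊414/2⌋ × 292 = 207 × 292 mm

207 × 292 mm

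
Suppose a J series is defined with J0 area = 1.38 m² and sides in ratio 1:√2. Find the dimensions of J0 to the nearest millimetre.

Let the short side be w mm. Then w · w√2 = 1.38 m² = 1,380,000 mm².
w² = 1,380,000/√2, so w ≈ 987.8 mm; long side = w√2 ≈ 1397.0 mm.

988 × 1397 mm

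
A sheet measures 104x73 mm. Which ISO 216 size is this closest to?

Aspect ratio 104/73 ≈ 1.425 — close to the ISO √2 ≈ 1.414.
In the A-series (A0 area = 1 m²): A7 = 74 × 105 mm.
Off by 2 mm total — nearest standard size.

A7 (74 × 105 mm)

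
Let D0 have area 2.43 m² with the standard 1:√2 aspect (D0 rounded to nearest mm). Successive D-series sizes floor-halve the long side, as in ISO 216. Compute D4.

327 × 463 mm

Let D0's short side be w mm. w · w√2 = 2.43 m² = 2,430,000 mm², so w ≈ 1310.8 mm and w√2 ≈ 1853.8 mm → D0 = 1311 × 1854 mm.
D1: ⌊1854/2⌋ × 1311 = 927 × 1311 mm
D2: ⌊1311/2⌋ × 927 = 655 × 927 mm
D3: ⌊927/2⌋ × 655 = 463 × 655 mm
D4: ⌊655/2⌋ × 463 = 327 × 463 mm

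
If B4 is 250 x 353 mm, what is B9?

44 × 62 mm

B5: ⌊353/2⌋ × 250 = 176 × 250 mm
B6: ⌊250/2⌋ × 176 = 125 × 176 mm
B7: ⌊176/2⌋ × 125 = 88 × 125 mm
B8: ⌊125/2⌋ × 88 = 62 × 88 mm
B9: ⌊88/2⌋ × 62 = 44 × 62 mm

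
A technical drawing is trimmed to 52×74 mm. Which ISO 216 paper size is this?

Aspect ratio 74/52 ≈ 1.423 — close to the ISO √2 ≈ 1.414.
In the A-series (A0 area = 1 m²): A8 = 52 × 74 mm.

A8 (52 × 74 mm)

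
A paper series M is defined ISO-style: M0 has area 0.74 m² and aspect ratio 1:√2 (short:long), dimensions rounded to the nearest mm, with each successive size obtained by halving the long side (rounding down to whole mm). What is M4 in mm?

Let M0's short side be w mm. w · w√2 = 0.74 m² = 740,000 mm², so w ≈ 723.4 mm and w√2 ≈ 1023.0 mm → M0 = 723 × 1023 mm.
M1: ⌊1023/2⌋ × 723 = 511 × 723 mm
M2: ⌊723/2⌋ × 511 = 361 × 511 mm
M3: ⌊511/2⌋ × 361 = 255 × 361 mm
M4: ⌊361/2⌋ × 255 = 180 × 255 mm

180 × 255 mm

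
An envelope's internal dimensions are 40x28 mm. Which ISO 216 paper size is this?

C10 (28 × 40 mm)

Aspect ratio 40/28 ≈ 1.429 — close to the ISO √2 ≈ 1.414.
In the C-series (envelope sizes, between A and B): C10 = 28 × 40 mm.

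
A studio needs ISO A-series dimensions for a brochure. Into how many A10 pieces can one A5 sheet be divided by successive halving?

Each ISO step halves the sheet: 1 × A5 → 2 × A6 → 4 × A7 → 8 × A8 → …
From A5 to A10 is 5 halving steps: 2^5 = 32.

32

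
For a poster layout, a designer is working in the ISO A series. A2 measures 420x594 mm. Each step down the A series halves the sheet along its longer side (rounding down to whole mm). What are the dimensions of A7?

A3: ⌊594/2⌋ × 420 = 297 × 420 mm
A4: ⌊420/2⌋ × 297 = 210 × 297 mm
A5: ⌊297/2⌋ × 210 = 148 × 210 mm
A6: ⌊210/2⌋ × 148 = 105 × 148 mm
A7: ⌊148/2⌋ × 105 = 74 × 105 mm

74 × 105 mm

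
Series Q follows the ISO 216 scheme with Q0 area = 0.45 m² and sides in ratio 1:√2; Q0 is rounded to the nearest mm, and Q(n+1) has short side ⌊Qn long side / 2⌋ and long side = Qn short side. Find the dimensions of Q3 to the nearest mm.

199 × 282 mm

Let Q0's short side be w mm. w · w√2 = 0.45 m² = 450,000 mm², so w ≈ 564.1 mm and w√2 ≈ 797.7 mm → Q0 = 564 × 798 mm.
Q1: ⌊798/2⌋ × 564 = 399 × 564 mm
Q2: ⌊564/2⌋ × 399 = 282 × 399 mm
Q3: ⌊399/2⌋ × 282 = 199 × 282 mm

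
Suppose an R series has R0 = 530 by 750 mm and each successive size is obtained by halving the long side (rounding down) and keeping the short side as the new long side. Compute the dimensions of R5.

93 × 132 mm

R1: ⌊750/2⌋ × 530 = 375 × 530 mm
R2: ⌊530/2⌋ × 375 = 265 × 375 mm
R3: ⌊375/2⌋ × 265 = 187 × 265 mm
R4: ⌊265/2⌋ × 187 = 132 × 187 mm
R5: ⌊187/2⌋ × 132 = 93 × 132 mm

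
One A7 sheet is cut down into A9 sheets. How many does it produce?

4

A7 = 74 × 105 mm; A9 = 37 × 52 mm.
Each halving step doubles the count; 2 steps from A7 to A9.
2^2 = 4.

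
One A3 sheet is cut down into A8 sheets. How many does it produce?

32

Each ISO step halves the sheet: 1 × A3 → 2 × A4 → 4 × A5 → 8 × A6 → …
From A3 to A8 is 5 halving steps: 2^5 = 32.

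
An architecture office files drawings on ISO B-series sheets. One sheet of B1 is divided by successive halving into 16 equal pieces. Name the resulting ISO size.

16 = 2^4, so 4 halving steps.
B1 → B2 → … → B5 after 4 steps.

B5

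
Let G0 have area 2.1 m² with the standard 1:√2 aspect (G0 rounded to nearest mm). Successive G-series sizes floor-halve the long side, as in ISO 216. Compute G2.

Let G0's short side be w mm. w · w√2 = 2.1 m² = 2,100,000 mm², so w ≈ 1218.6 mm and w√2 ≈ 1723.3 mm → G0 = 1219 × 1723 mm.
G1: ⌊1723/2⌋ × 1219 = 861 × 1219 mm
G2: ⌊1219/2⌋ × 861 = 609 × 861 mm

609 × 861 mm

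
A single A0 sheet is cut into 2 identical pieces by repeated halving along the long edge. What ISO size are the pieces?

A1

2 = 2^1, so 1 halving step.
A0 → A1 → … → A1 after 1 step.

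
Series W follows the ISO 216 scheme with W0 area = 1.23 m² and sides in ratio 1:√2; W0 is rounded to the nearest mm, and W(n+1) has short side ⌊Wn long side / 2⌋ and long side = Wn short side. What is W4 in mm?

Let W0's short side be w mm. w · w√2 = 1.23 m² = 1,230,000 mm², so w ≈ 932.6 mm and w√2 ≈ 1318.9 mm → W0 = 933 × 1319 mm.
W1: ⌊1319/2⌋ × 933 = 659 × 933 mm
W2: ⌊933/2⌋ × 659 = 466 × 659 mm
W3: ⌊659/2⌋ × 466 = 329 × 466 mm
W4: ⌊466/2⌋ × 329 = 233 × 329 mm

233 × 329 mm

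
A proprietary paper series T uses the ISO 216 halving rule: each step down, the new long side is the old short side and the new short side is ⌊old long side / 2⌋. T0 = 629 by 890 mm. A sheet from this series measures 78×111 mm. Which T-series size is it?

T0: 629 × 890 mm
T1: 445 × 629 mm
T2: 314 × 445 mm
T3: 222 × 314 mm
T4: 157 × 222 mm
T5: 111 × 157 mm
T6: 78 × 111 mm
T7: 55 × 78 mm
→ matches T6.

T6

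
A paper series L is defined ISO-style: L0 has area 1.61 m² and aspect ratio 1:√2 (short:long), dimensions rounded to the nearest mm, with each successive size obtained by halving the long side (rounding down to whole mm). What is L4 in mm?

266 × 377 mm

Let L0's short side be w mm. w · w√2 = 1.61 m² = 1,610,000 mm², so w ≈ 1067.0 mm and w√2 ≈ 1508.9 mm → L0 = 1067 × 1509 mm.
L1: ⌊1509/2⌋ × 1067 = 754 × 1067 mm
L2: ⌊1067/2⌋ × 754 = 533 × 754 mm
L3: ⌊754/2⌋ × 533 = 377 × 533 mm
L4: ⌊533/2⌋ × 377 = 266 × 377 mm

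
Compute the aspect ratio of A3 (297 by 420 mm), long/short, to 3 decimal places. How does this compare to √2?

420 / 297 = 1.414
Matches √2 ≈ 1.414 — the ISO 216 defining ratio.

1.414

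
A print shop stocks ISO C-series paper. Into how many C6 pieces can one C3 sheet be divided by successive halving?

C3 = 324 × 458 mm; C6 = 114 × 162 mm.
Each halving step doubles the count; 3 steps from C3 to C6.
2^3 = 8.

8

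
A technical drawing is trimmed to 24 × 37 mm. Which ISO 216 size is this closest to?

A10 (26 × 37 mm)

Aspect ratio 37/24 ≈ 1.542 (ISO target is √2 ≈ 1.414).
In the A-series (A0 area = 1 m²): A10 = 26 × 37 mm.
Off by 2 mm total — nearest standard size.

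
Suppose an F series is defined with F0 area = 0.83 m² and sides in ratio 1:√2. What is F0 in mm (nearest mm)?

766 × 1083 mm

Let the short side be w mm. Then w · w√2 = 0.83 m² = 830,000 mm².
w² = 830,000/√2, so w ≈ 766.1 mm; long side = w√2 ≈ 1083.4 mm.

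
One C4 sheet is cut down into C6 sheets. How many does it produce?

4

Each ISO step halves the sheet: 1 × C4 → 2 × C5 → 4 × C6
From C4 to C6 is 2 halving steps: 2^2 = 4.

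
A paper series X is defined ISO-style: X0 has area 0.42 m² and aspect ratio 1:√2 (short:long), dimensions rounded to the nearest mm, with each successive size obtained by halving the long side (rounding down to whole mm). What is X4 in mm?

Let X0's short side be w mm. w · w√2 = 0.42 m² = 420,000 mm², so w ≈ 545.0 mm and w√2 ≈ 770.7 mm → X0 = 545 × 771 mm.
X1: ⌊771/2⌋ × 545 = 385 × 545 mm
X2: ⌊545/2⌋ × 385 = 272 × 385 mm
X3: ⌊385/2⌋ × 272 = 192 × 272 mm
X4: ⌊272/2⌋ × 192 = 136 × 192 mm

136 × 192 mm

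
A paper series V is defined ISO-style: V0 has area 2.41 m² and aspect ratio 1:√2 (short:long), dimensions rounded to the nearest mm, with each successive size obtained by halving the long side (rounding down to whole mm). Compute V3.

Let V0's short side be w mm. w · w√2 = 2.41 m² = 2,410,000 mm², so w ≈ 1305.4 mm and w√2 ≈ 1846.1 mm → V0 = 1305 × 1846 mm.
V1: ⌊1846/2⌋ × 1305 = 923 × 1305 mm
V2: ⌊1305/2⌋ × 923 = 652 × 923 mm
V3: ⌊923/2⌋ × 652 = 461 × 652 mm

461 × 652 mm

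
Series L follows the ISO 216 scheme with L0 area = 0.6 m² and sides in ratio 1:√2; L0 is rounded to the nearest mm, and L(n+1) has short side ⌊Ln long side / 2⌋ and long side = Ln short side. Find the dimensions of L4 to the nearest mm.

Let L0's short side be w mm. w · w√2 = 0.6 m² = 600,000 mm², so w ≈ 651.4 mm and w√2 ≈ 921.2 mm → L0 = 651 × 921 mm.
L1: ⌊921/2⌋ × 651 = 460 × 651 mm
L2: ⌊651/2⌋ × 460 = 325 × 460 mm
L3: ⌊460/2⌋ × 325 = 230 × 325 mm
L4: ⌊325/2⌋ × 230 = 162 × 230 mm

162 × 230 mm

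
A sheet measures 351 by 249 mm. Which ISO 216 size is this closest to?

B4 (250 × 353 mm)

Aspect ratio 351/249 ≈ 1.410 — close to the ISO √2 ≈ 1.414.
In the B-series (B0 = 1000 × 1414 mm): B4 = 250 × 353 mm.
Off by 3 mm total — nearest standard size.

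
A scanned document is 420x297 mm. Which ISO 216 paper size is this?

Aspect ratio 420/297 ≈ 1.414 — close to the ISO √2 ≈ 1.414.
In the A-series (A0 area = 1 m²): A3 = 297 × 420 mm.

A3 (297 × 420 mm)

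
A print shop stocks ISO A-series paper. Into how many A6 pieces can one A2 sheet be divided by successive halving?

16

Each ISO step halves the sheet: 1 × A2 → 2 × A3 → 4 × A4 → 8 × A5 → …
From A2 to A6 is 4 halving steps: 2^4 = 16.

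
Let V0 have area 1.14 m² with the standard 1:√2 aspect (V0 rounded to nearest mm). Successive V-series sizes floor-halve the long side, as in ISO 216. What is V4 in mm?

224 × 317 mm

Let V0's short side be w mm. w · w√2 = 1.14 m² = 1,140,000 mm², so w ≈ 897.8 mm and w√2 ≈ 1269.7 mm → V0 = 898 × 1270 mm.
V1: ⌊1270/2⌋ × 898 = 635 × 898 mm
V2: ⌊898/2⌋ × 635 = 449 × 635 mm
V3: ⌊635/2⌋ × 449 = 317 × 449 mm
V4: ⌊449/2⌋ × 317 = 224 × 317 mm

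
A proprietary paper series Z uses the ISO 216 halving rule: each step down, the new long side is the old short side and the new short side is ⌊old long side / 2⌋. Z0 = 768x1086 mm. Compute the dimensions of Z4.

192 × 271 mm

Z1: ⌊1086/2⌋ × 768 = 543 × 768 mm
Z2: ⌊768/2⌋ × 543 = 384 × 543 mm
Z3: ⌊543/2⌋ × 384 = 271 × 384 mm
Z4: ⌊384/2⌋ × 271 = 192 × 271 mm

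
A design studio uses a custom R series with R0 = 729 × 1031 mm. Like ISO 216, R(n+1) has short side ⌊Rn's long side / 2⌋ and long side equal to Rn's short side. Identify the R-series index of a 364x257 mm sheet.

R3

R0: 729 × 1031 mm
R1: 515 × 729 mm
R2: 364 × 515 mm
R3: 257 × 364 mm
R4: 182 × 257 mm
→ matches R3.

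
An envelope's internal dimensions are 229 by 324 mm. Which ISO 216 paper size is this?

C4 (229 × 324 mm)

Aspect ratio 324/229 ≈ 1.415 — close to the ISO √2 ≈ 1.414.
In the C-series (envelope sizes, between A and B): C4 = 229 × 324 mm.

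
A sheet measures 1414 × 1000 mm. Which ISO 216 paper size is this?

Aspect ratio 1414/1000 ≈ 1.414 — close to the ISO √2 ≈ 1.414.
In the B-series (B0 = 1000 × 1414 mm): B0 = 1000 × 1414 mm.

B0 (1000 × 1414 mm)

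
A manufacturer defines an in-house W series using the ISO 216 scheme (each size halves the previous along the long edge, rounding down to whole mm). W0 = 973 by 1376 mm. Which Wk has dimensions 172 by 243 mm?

W5

W0: 973 × 1376 mm
W1: 688 × 973 mm
W2: 486 × 688 mm
W3: 344 × 486 mm
W4: 243 × 344 mm
W5: 172 × 243 mm
W6: 121 × 172 mm
→ matches W5.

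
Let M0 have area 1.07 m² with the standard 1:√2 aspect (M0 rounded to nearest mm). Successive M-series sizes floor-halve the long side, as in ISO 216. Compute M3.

Let M0's short side be w mm. w · w√2 = 1.07 m² = 1,070,000 mm², so w ≈ 869.8 mm and w√2 ≈ 1230.1 mm → M0 = 870 × 1230 mm.
M1: ⌊1230/2⌋ × 870 = 615 × 870 mm
M2: ⌊870/2⌋ × 615 = 435 × 615 mm
M3: ⌊615/2⌋ × 435 = 307 × 435 mm

307 × 435 mm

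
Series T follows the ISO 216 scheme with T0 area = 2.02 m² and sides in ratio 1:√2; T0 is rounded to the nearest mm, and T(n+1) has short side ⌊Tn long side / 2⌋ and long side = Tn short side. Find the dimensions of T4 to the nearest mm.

298 × 422 mm

Let T0's short side be w mm. w · w√2 = 2.02 m² = 2,020,000 mm², so w ≈ 1195.1 mm and w√2 ≈ 1690.2 mm → T0 = 1195 × 1690 mm.
T1: ⌊1690/2⌋ × 1195 = 845 × 1195 mm
T2: ⌊1195/2⌋ × 845 = 597 × 845 mm
T3: ⌊845/2⌋ × 597 = 422 × 597 mm
T4: ⌊597/2⌋ × 422 = 298 × 422 mm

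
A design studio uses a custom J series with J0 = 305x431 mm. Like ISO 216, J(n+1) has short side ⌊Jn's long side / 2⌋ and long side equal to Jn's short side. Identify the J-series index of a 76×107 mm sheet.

J4

J0: 305 × 431 mm
J1: 215 × 305 mm
J2: 152 × 215 mm
J3: 107 × 152 mm
J4: 76 × 107 mm
J5: 53 × 76 mm
→ matches J4.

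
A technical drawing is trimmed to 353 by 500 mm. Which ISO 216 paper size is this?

Aspect ratio 500/353 ≈ 1.416 — close to the ISO √2 ≈ 1.414.
In the B-series (B0 = 1000 × 1414 mm): B3 = 353 × 500 mm.

B3 (353 × 500 mm)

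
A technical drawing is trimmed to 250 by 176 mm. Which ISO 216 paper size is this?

Aspect ratio 250/176 ≈ 1.420 — close to the ISO √2 ≈ 1.414.
In the B-series (B0 = 1000 × 1414 mm): B5 = 176 × 250 mm.

B5 (176 × 250 mm)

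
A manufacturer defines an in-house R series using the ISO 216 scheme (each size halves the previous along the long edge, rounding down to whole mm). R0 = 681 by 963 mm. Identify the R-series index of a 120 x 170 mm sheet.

R5

R0: 681 × 963 mm
R1: 481 × 681 mm
R2: 340 × 481 mm
R3: 240 × 340 mm
R4: 170 × 240 mm
R5: 120 × 170 mm
R6: 85 × 120 mm
→ matches R5.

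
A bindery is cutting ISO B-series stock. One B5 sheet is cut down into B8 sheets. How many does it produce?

Each ISO step halves the sheet: 1 × B5 → 2 × B6 → 4 × B7 → 8 × B8
From B5 to B8 is 3 halving steps: 2^3 = 8.

8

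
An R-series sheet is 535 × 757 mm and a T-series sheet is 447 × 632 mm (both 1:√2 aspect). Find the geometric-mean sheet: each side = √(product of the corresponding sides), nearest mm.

489 × 692 mm

Short side: √(535 · 447) = √239145 ≈ 489.0 → 489 mm
Long side: √(757 · 632) = √478424 ≈ 691.7 → 692 mm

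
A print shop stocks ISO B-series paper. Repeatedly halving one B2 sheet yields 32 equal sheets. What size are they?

B7

32 = 2^5, so 5 halving steps.
B2 → B3 → … → B7 after 5 steps.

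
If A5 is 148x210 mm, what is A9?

A6: ⌊210/2⌋ × 148 = 105 × 148 mm
A7: ⌊148/2⌋ × 105 = 74 × 105 mm
A8: ⌊105/2⌋ × 74 = 52 × 74 mm
A9: ⌊74/2⌋ × 52 = 37 × 52 mm

37 × 52 mm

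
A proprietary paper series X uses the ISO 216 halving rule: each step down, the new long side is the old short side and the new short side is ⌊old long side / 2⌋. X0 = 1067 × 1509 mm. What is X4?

266 × 377 mm

X1: ⌊1509/2⌋ × 1067 = 754 × 1067 mm
X2: ⌊1067/2⌋ × 754 = 533 × 754 mm
X3: ⌊754/2⌋ × 533 = 377 × 533 mm
X4: ⌊533/2⌋ × 377 = 266 × 377 mm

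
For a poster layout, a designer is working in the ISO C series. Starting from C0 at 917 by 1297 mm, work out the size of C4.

229 × 324 mm

C1: ⌊1297/2⌋ × 917 = 648 × 917 mm
C2: ⌊917/2⌋ × 648 = 458 × 648 mm
C3: ⌊648/2⌋ × 458 = 324 × 458 mm
C4: ⌊458/2⌋ × 324 = 229 × 324 mm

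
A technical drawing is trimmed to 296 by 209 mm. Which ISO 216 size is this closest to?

A4 (210 × 297 mm)

Aspect ratio 296/209 ≈ 1.416 — close to the ISO √2 ≈ 1.414.
In the A-series (A0 area = 1 m²): A4 = 210 × 297 mm.
Off by 2 mm total — nearest standard size.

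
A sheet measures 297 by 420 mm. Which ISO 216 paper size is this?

Aspect ratio 420/297 ≈ 1.414 — close to the ISO √2 ≈ 1.414.
In the A-series (A0 area = 1 m²): A3 = 297 × 420 mm.

A3 (297 × 420 mm)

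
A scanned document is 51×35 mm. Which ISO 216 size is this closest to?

A9 (37 × 52 mm)

Aspect ratio 51/35 ≈ 1.457 (ISO target is √2 ≈ 1.414).
In the A-series (A0 area = 1 m²): A9 = 37 × 52 mm.
Off by 3 mm total — nearest standard size.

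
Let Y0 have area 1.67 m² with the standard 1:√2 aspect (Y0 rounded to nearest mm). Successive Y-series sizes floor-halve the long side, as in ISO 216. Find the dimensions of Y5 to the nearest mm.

Let Y0's short side be w mm. w · w√2 = 1.67 m² = 1,670,000 mm², so w ≈ 1086.7 mm and w√2 ≈ 1536.8 mm → Y0 = 1087 × 1537 mm.
Y1: ⌊1537/2⌋ × 1087 = 768 × 1087 mm
Y2: ⌊1087/2⌋ × 768 = 543 × 768 mm
Y3: ⌊768/2⌋ × 543 = 384 × 543 mm
Y4: ⌊543/2⌋ × 384 = 271 × 384 mm
Y5: ⌊384/2⌋ × 271 = 192 × 271 mm

192 × 271 mm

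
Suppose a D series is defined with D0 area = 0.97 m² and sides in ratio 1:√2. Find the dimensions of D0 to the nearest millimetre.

828 × 1171 mm

Let the short side be w mm. Then w · w√2 = 0.97 m² = 970,000 mm².
w² = 970,000/√2, so w ≈ 828.2 mm; long side = w√2 ≈ 1171.2 mm.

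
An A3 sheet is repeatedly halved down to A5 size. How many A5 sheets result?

Each ISO step halves the sheet: 1 × A3 → 2 × A4 → 4 × A5
From A3 to A5 is 2 halving steps: 2^2 = 4.

4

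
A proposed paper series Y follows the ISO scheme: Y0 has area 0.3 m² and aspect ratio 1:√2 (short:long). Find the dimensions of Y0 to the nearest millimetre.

461 × 651 mm

Let the short side be w mm. Then w · w√2 = 0.3 m² = 300,000 mm².
w² = 300,000/√2, so w ≈ 460.6 mm; long side = w√2 ≈ 651.4 mm.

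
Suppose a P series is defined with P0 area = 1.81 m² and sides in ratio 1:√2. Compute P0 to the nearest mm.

1131 × 1600 mm

Let the short side be w mm. Then w · w√2 = 1.81 m² = 1,810,000 mm².
w² = 1,810,000/√2, so w ≈ 1131.3 mm; long side = w√2 ≈ 1599.9 mm.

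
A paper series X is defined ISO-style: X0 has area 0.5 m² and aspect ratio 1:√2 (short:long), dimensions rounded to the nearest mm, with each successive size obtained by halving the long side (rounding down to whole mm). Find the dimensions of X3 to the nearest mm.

210 × 297 mm

Let X0's short side be w mm. w · w√2 = 0.5 m² = 500,000 mm², so w ≈ 594.6 mm and w√2 ≈ 840.9 mm → X0 = 595 × 841 mm.
X1: ⌊841/2⌋ × 595 = 420 × 595 mm
X2: ⌊595/2⌋ × 420 = 297 × 420 mm
X3: ⌊420/2⌋ × 297 = 210 × 297 mm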